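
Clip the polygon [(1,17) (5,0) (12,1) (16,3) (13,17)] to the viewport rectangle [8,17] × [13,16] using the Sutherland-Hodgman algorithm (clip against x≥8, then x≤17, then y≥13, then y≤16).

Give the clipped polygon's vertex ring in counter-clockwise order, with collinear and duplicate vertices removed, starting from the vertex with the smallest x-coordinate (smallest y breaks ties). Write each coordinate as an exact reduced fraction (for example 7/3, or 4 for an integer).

1. After x ≥ 8: [(8,17) (8,3/7) (12,1) (16,3) (13,17)]
2. After x ≤ 17: [(8,17) (8,3/7) (12,1) (16,3) (13,17)]
3. After y ≥ 13: [(8,17) (8,13) (97/7,13) (13,17)]
4. After y ≤ 16: [(8,16) (8,13) (97/7,13) (185/14,16)]
5. Canonical ring: [(8,13) (97/7,13) (185/14,16) (8,16)]

Clipped polygon: [(8,13) (97/7,13) (185/14,16) (8,16)]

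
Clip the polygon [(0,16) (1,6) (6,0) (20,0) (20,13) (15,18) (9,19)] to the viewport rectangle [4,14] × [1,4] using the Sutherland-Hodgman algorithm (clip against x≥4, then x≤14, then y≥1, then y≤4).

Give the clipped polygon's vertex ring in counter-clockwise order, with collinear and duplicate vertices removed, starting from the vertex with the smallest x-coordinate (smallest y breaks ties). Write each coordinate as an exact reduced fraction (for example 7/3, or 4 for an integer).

1. After x ≥ 4: [(4,52/3) (4,12/5) (6,0) (20,0) (20,13) (15,18) (9,19)]
2. After x ≤ 14: [(4,52/3) (4,12/5) (6,0) (14,0) (14,109/6) (9,19)]
3. After y ≥ 1: [(4,52/3) (4,12/5) (31/6,1) (14,1) (14,109/6) (9,19)]
4. After y ≤ 4: [(4,4) (4,12/5) (31/6,1) (14,1) (14,4)]
5. Canonical ring: [(4,12/5) (31/6,1) (14,1) (14,4) (4,4)]

Clipped polygon: [(4,12/5) (31/6,1) (14,1) (14,4) (4,4)]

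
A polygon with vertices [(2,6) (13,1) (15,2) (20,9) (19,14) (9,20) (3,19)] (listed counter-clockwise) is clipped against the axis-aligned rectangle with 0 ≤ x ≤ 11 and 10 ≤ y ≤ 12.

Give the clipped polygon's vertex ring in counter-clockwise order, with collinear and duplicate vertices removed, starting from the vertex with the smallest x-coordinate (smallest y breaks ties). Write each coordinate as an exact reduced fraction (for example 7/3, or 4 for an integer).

1. After x ≥ 0: [(2,6) (13,1) (15,2) (20,9) (19,14) (9,20) (3,19)]
2. After x ≤ 11: [(2,6) (11,21/11) (11,94/5) (9,20) (3,19)]
3. After y ≥ 10: [(30/13,10) (11,10) (11,94/5) (9,20) (3,19)]
4. After y ≤ 12: [(32/13,12) (30/13,10) (11,10) (11,12)]
5. Canonical ring: [(30/13,10) (11,10) (11,12) (32/13,12)]

Clipped polygon: [(30/13,10) (11,10) (11,12) (32/13,12)]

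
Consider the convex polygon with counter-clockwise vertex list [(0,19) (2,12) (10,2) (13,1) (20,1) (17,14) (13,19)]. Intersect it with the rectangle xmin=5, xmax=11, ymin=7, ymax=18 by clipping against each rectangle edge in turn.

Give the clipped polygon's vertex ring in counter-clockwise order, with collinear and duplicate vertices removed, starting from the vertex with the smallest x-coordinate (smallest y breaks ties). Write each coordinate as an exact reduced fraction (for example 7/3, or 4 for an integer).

Clipped polygon: [(5,33/4) (6,7) (11,7) (11,18) (5,18)]

1. After x ≥ 5: [(5,19) (5,33/4) (10,2) (13,1) (20,1) (17,14) (13,19)]
2. After x ≤ 11: [(11,19) (5,19) (5,33/4) (10,2) (11,5/3)]
3. After y ≥ 7: [(11,7) (11,19) (5,19) (5,33/4) (6,7)]
4. After y ≤ 18: [(11,7) (11,18) (5,18) (5,33/4) (6,7)]
5. Canonical ring: [(5,33/4) (6,7) (11,7) (11,18) (5,18)]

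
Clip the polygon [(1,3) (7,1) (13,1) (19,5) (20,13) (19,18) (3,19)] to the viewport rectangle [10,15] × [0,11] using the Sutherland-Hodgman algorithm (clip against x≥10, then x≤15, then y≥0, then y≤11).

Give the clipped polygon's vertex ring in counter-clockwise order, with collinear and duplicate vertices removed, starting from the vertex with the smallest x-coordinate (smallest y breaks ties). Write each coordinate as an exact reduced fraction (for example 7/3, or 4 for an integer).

1. After x ≥ 10: [(10,1) (13,1) (19,5) (20,13) (19,18) (10,297/16)]
2. After x ≤ 15: [(10,1) (13,1) (15,7/3) (15,73/4) (10,297/16)]
3. After y ≥ 0: [(10,1) (13,1) (15,7/3) (15,73/4) (10,297/16)]
4. After y ≤ 11: [(10,11) (10,1) (13,1) (15,7/3) (15,11)]
5. Canonical ring: [(10,1) (13,1) (15,7/3) (15,11) (10,11)]

Clipped polygon: [(10,1) (13,1) (15,7/3) (15,11) (10,11)]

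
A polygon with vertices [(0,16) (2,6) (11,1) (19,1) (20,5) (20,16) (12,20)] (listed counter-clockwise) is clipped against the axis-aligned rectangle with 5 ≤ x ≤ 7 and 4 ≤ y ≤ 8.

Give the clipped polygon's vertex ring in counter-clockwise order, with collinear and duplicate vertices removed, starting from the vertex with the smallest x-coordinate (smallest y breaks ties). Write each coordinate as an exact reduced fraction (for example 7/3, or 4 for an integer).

1. After x ≥ 5: [(5,53/3) (5,13/3) (11,1) (19,1) (20,5) (20,16) (12,20)]
2. After x ≤ 7: [(7,55/3) (5,53/3) (5,13/3) (7,29/9)]
3. After y ≥ 4: [(7,4) (7,55/3) (5,53/3) (5,13/3) (28/5,4)]
4. After y ≤ 8: [(7,4) (7,8) (5,8) (5,13/3) (28/5,4)]
5. Canonical ring: [(5,13/3) (28/5,4) (7,4) (7,8) (5,8)]

Clipped polygon: [(5,13/3) (28/5,4) (7,4) (7,8) (5,8)]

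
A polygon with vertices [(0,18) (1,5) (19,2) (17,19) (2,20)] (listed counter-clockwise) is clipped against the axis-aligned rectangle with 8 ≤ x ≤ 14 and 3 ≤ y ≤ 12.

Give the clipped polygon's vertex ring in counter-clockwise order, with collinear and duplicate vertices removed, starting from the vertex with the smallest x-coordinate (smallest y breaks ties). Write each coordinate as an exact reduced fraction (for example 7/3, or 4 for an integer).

Clipped polygon: [(8,23/6) (13,3) (14,3) (14,12) (8,12)]

1. After x ≥ 8: [(8,23/6) (19,2) (17,19) (8,98/5)]
2. After x ≤ 14: [(8,23/6) (14,17/6) (14,96/5) (8,98/5)]
3. After y ≥ 3: [(8,23/6) (13,3) (14,3) (14,96/5) (8,98/5)]
4. After y ≤ 12: [(8,12) (8,23/6) (13,3) (14,3) (14,12)]
5. Canonical ring: [(8,23/6) (13,3) (14,3) (14,12) (8,12)]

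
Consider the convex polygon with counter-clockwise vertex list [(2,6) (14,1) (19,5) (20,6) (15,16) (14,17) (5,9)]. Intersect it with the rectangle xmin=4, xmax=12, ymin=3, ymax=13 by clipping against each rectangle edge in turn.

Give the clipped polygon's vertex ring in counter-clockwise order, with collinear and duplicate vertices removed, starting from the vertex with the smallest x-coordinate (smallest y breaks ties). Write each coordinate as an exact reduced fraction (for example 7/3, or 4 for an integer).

1. After x ≥ 4: [(4,8) (4,31/6) (14,1) (19,5) (20,6) (15,16) (14,17) (5,9)]
2. After x ≤ 12: [(4,8) (4,31/6) (12,11/6) (12,137/9) (5,9)]
3. After y ≥ 3: [(4,8) (4,31/6) (46/5,3) (12,3) (12,137/9) (5,9)]
4. After y ≤ 13: [(4,8) (4,31/6) (46/5,3) (12,3) (12,13) (19/2,13) (5,9)]
5. Canonical ring: [(4,31/6) (46/5,3) (12,3) (12,13) (19/2,13) (5,9) (4,8)]

Clipped polygon: [(4,31/6) (46/5,3) (12,3) (12,13) (19/2,13) (5,9) (4,8)]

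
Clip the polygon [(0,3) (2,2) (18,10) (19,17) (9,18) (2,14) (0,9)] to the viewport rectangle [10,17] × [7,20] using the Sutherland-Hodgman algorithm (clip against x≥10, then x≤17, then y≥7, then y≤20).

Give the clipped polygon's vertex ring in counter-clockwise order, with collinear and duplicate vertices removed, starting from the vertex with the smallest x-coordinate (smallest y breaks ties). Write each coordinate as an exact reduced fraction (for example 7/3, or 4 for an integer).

Clipped polygon: [(10,7) (12,7) (17,19/2) (17,86/5) (10,179/10)]

1. After x ≥ 10: [(10,6) (18,10) (19,17) (10,179/10)]
2. After x ≤ 17: [(10,6) (17,19/2) (17,86/5) (10,179/10)]
3. After y ≥ 7: [(10,7) (12,7) (17,19/2) (17,86/5) (10,179/10)]
4. After y ≤ 20: [(10,7) (12,7) (17,19/2) (17,86/5) (10,179/10)]
5. Canonical ring: [(10,7) (12,7) (17,19/2) (17,86/5) (10,179/10)]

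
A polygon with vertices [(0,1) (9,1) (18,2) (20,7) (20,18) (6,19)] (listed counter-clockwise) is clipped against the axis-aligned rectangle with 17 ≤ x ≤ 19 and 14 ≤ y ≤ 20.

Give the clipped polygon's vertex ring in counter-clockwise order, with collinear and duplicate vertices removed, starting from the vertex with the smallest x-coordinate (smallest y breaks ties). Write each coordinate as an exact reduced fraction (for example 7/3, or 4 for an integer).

1. After x ≥ 17: [(17,17/9) (18,2) (20,7) (20,18) (17,255/14)]
2. After x ≤ 19: [(17,17/9) (18,2) (19,9/2) (19,253/14) (17,255/14)]
3. After y ≥ 14: [(17,14) (19,14) (19,253/14) (17,255/14)]
4. After y ≤ 20: [(17,14) (19,14) (19,253/14) (17,255/14)]
5. Canonical ring: [(17,14) (19,14) (19,253/14) (17,255/14)]

Clipped polygon: [(17,14) (19,14) (19,253/14) (17,255/14)]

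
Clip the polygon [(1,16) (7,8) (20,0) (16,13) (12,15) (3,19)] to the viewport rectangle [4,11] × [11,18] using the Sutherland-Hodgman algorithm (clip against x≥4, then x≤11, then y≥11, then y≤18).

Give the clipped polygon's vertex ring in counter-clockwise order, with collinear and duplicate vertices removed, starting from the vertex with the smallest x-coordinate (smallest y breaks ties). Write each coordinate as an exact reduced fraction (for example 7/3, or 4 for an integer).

1. After x ≥ 4: [(4,12) (7,8) (20,0) (16,13) (12,15) (4,167/9)]
2. After x ≤ 11: [(4,12) (7,8) (11,72/13) (11,139/9) (4,167/9)]
3. After y ≥ 11: [(4,12) (19/4,11) (11,11) (11,139/9) (4,167/9)]
4. After y ≤ 18: [(4,18) (4,12) (19/4,11) (11,11) (11,139/9) (21/4,18)]
5. Canonical ring: [(4,12) (19/4,11) (11,11) (11,139/9) (21/4,18) (4,18)]

Clipped polygon: [(4,12) (19/4,11) (11,11) (11,139/9) (21/4,18) (4,18)]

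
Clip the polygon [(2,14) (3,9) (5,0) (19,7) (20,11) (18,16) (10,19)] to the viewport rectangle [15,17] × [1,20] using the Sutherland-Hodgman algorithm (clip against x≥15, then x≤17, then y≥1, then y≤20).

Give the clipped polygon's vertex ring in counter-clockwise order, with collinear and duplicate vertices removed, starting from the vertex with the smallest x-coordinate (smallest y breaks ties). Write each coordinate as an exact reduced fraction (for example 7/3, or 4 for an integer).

1. After x ≥ 15: [(15,5) (19,7) (20,11) (18,16) (15,137/8)]
2. After x ≤ 17: [(15,5) (17,6) (17,131/8) (15,137/8)]
3. After y ≥ 1: [(15,5) (17,6) (17,131/8) (15,137/8)]
4. After y ≤ 20: [(15,5) (17,6) (17,131/8) (15,137/8)]
5. Canonical ring: [(15,5) (17,6) (17,131/8) (15,137/8)]

Clipped polygon: [(15,5) (17,6) (17,131/8) (15,137/8)]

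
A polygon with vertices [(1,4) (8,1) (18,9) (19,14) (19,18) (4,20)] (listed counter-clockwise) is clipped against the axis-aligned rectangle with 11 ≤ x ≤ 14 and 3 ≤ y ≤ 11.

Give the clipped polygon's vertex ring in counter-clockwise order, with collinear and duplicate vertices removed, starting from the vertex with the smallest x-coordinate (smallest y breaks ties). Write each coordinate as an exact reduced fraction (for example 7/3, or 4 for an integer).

1. After x ≥ 11: [(11,17/5) (18,9) (19,14) (19,18) (11,286/15)]
2. After x ≤ 14: [(11,17/5) (14,29/5) (14,56/3) (11,286/15)]
3. After y ≥ 3: [(11,17/5) (14,29/5) (14,56/3) (11,286/15)]
4. After y ≤ 11: [(11,11) (11,17/5) (14,29/5) (14,11)]
5. Canonical ring: [(11,17/5) (14,29/5) (14,11) (11,11)]

Clipped polygon: [(11,17/5) (14,29/5) (14,11) (11,11)]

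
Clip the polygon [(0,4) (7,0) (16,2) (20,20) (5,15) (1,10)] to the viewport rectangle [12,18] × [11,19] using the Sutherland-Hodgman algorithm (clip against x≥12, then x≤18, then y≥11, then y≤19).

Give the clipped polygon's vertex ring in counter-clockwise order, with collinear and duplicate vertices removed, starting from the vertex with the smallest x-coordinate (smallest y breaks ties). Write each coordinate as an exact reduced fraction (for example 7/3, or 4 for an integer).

1. After x ≥ 12: [(12,10/9) (16,2) (20,20) (12,52/3)]
2. After x ≤ 18: [(12,10/9) (16,2) (18,11) (18,58/3) (12,52/3)]
3. After y ≥ 11: [(12,11) (18,11) (18,11) (18,58/3) (12,52/3)]
4. After y ≤ 19: [(12,11) (18,11) (18,11) (18,19) (17,19) (12,52/3)]
5. Canonical ring: [(12,11) (18,11) (18,19) (17,19) (12,52/3)]

Clipped polygon: [(12,11) (18,11) (18,19) (17,19) (12,52/3)]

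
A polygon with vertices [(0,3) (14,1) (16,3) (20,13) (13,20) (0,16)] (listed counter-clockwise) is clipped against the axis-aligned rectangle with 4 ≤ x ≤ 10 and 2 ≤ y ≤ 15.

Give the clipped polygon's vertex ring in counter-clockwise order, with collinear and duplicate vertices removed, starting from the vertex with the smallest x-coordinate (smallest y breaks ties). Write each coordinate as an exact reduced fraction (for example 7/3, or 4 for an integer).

Clipped polygon: [(4,17/7) (7,2) (10,2) (10,15) (4,15)]

1. After x ≥ 4: [(4,17/7) (14,1) (16,3) (20,13) (13,20) (4,224/13)]
2. After x ≤ 10: [(4,17/7) (10,11/7) (10,248/13) (4,224/13)]
3. After y ≥ 2: [(4,17/7) (7,2) (10,2) (10,248/13) (4,224/13)]
4. After y ≤ 15: [(4,15) (4,17/7) (7,2) (10,2) (10,15)]
5. Canonical ring: [(4,17/7) (7,2) (10,2) (10,15) (4,15)]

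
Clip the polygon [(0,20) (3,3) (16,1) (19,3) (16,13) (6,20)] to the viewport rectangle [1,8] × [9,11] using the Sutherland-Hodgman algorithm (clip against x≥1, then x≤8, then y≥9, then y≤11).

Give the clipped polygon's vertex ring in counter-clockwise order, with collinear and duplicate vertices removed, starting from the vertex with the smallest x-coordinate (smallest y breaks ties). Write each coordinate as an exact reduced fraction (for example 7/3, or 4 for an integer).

1. After x ≥ 1: [(1,20) (1,43/3) (3,3) (16,1) (19,3) (16,13) (6,20)]
2. After x ≤ 8: [(1,20) (1,43/3) (3,3) (8,29/13) (8,93/5) (6,20)]
3. After y ≥ 9: [(1,20) (1,43/3) (33/17,9) (8,9) (8,93/5) (6,20)]
4. After y ≤ 11: [(27/17,11) (33/17,9) (8,9) (8,11)]
5. Canonical ring: [(27/17,11) (33/17,9) (8,9) (8,11)]

Clipped polygon: [(27/17,11) (33/17,9) (8,9) (8,11)]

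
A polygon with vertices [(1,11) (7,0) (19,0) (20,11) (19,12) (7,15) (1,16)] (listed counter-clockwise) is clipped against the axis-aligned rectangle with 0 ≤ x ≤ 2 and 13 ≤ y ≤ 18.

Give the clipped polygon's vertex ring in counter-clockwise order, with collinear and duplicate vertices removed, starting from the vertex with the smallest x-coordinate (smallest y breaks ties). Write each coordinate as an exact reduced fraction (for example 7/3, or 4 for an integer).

Clipped polygon: [(1,13) (2,13) (2,95/6) (1,16)]

1. After x ≥ 0: [(1,11) (7,0) (19,0) (20,11) (19,12) (7,15) (1,16)]
2. After x ≤ 2: [(1,11) (2,55/6) (2,95/6) (1,16)]
3. After y ≥ 13: [(1,13) (2,13) (2,95/6) (1,16)]
4. After y ≤ 18: [(1,13) (2,13) (2,95/6) (1,16)]
5. Canonical ring: [(1,13) (2,13) (2,95/6) (1,16)]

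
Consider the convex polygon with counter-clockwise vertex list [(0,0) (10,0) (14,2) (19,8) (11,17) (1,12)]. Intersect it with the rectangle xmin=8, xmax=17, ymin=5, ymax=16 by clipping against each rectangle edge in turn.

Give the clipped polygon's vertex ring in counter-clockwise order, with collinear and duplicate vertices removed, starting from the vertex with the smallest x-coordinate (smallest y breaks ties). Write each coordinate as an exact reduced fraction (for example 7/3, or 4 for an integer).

Clipped polygon: [(8,5) (33/2,5) (17,28/5) (17,41/4) (107/9,16) (9,16) (8,31/2)]

1. After x ≥ 8: [(8,0) (10,0) (14,2) (19,8) (11,17) (8,31/2)]
2. After x ≤ 17: [(8,0) (10,0) (14,2) (17,28/5) (17,41/4) (11,17) (8,31/2)]
3. After y ≥ 5: [(8,5) (33/2,5) (17,28/5) (17,41/4) (11,17) (8,31/2)]
4. After y ≤ 16: [(8,5) (33/2,5) (17,28/5) (17,41/4) (107/9,16) (9,16) (8,31/2)]
5. Canonical ring: [(8,5) (33/2,5) (17,28/5) (17,41/4) (107/9,16) (9,16) (8,31/2)]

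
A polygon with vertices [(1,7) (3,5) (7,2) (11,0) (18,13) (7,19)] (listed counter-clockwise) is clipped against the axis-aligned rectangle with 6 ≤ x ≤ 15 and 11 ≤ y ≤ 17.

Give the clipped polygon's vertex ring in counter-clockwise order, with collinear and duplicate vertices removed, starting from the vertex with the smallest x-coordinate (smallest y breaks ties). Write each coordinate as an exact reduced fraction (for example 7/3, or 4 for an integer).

1. After x ≥ 6: [(6,17) (6,11/4) (7,2) (11,0) (18,13) (7,19)]
2. After x ≤ 15: [(6,17) (6,11/4) (7,2) (11,0) (15,52/7) (15,161/11) (7,19)]
3. After y ≥ 11: [(6,17) (6,11) (15,11) (15,161/11) (7,19)]
4. After y ≤ 17: [(6,17) (6,17) (6,11) (15,11) (15,161/11) (32/3,17)]
5. Canonical ring: [(6,11) (15,11) (15,161/11) (32/3,17) (6,17)]

Clipped polygon: [(6,11) (15,11) (15,161/11) (32/3,17) (6,17)]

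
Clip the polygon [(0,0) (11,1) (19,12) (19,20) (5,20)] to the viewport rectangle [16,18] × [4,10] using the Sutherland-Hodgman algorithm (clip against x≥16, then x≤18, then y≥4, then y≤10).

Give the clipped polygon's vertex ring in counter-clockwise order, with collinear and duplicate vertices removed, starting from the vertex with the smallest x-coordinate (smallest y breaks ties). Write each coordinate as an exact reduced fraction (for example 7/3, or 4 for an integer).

1. After x ≥ 16: [(16,63/8) (19,12) (19,20) (16,20)]
2. After x ≤ 18: [(16,63/8) (18,85/8) (18,20) (16,20)]
3. After y ≥ 4: [(16,63/8) (18,85/8) (18,20) (16,20)]
4. After y ≤ 10: [(16,10) (16,63/8) (193/11,10)]
5. Canonical ring: [(16,63/8) (193/11,10) (16,10)]

Clipped polygon: [(16,63/8) (193/11,10) (16,10)]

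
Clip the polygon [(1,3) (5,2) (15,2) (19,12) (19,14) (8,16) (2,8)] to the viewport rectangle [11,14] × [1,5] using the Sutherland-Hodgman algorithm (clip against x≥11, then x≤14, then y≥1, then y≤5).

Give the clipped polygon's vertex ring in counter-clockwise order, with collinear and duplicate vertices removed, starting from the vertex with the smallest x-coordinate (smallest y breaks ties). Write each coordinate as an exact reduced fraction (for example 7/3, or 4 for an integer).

1. After x ≥ 11: [(11,2) (15,2) (19,12) (19,14) (11,170/11)]
2. After x ≤ 14: [(11,2) (14,2) (14,164/11) (11,170/11)]
3. After y ≥ 1: [(11,2) (14,2) (14,164/11) (11,170/11)]
4. After y ≤ 5: [(11,5) (11,2) (14,2) (14,5)]
5. Canonical ring: [(11,2) (14,2) (14,5) (11,5)]

Clipped polygon: [(11,2) (14,2) (14,5) (11,5)]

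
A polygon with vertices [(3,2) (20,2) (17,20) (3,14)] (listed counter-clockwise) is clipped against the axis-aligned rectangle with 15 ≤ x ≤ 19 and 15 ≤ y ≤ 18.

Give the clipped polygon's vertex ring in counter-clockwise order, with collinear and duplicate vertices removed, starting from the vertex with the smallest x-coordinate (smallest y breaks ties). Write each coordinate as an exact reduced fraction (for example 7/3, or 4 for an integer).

1. After x ≥ 15: [(15,2) (20,2) (17,20) (15,134/7)]
2. After x ≤ 19: [(15,2) (19,2) (19,8) (17,20) (15,134/7)]
3. After y ≥ 15: [(15,15) (107/6,15) (17,20) (15,134/7)]
4. After y ≤ 18: [(15,18) (15,15) (107/6,15) (52/3,18)]
5. Canonical ring: [(15,15) (107/6,15) (52/3,18) (15,18)]

Clipped polygon: [(15,15) (107/6,15) (52/3,18) (15,18)]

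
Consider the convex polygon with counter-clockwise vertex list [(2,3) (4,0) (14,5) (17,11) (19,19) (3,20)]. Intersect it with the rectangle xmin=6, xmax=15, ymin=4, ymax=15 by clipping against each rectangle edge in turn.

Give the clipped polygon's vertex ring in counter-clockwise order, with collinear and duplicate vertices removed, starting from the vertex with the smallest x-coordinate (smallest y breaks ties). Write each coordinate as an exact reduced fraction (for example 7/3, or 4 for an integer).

Clipped polygon: [(6,4) (12,4) (14,5) (15,7) (15,15) (6,15)]

1. After x ≥ 6: [(6,1) (14,5) (17,11) (19,19) (6,317/16)]
2. After x ≤ 15: [(6,1) (14,5) (15,7) (15,77/4) (6,317/16)]
3. After y ≥ 4: [(6,4) (12,4) (14,5) (15,7) (15,77/4) (6,317/16)]
4. After y ≤ 15: [(6,15) (6,4) (12,4) (14,5) (15,7) (15,15)]
5. Canonical ring: [(6,4) (12,4) (14,5) (15,7) (15,15) (6,15)]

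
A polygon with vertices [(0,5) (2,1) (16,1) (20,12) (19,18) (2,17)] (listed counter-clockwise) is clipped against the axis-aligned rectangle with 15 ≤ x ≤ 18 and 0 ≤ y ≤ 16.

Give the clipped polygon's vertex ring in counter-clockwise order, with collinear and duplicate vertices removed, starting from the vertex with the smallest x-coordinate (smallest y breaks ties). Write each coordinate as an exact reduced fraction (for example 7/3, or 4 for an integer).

1. After x ≥ 15: [(15,1) (16,1) (20,12) (19,18) (15,302/17)]
2. After x ≤ 18: [(15,1) (16,1) (18,13/2) (18,305/17) (15,302/17)]
3. After y ≥ 0: [(15,1) (16,1) (18,13/2) (18,305/17) (15,302/17)]
4. After y ≤ 16: [(15,16) (15,1) (16,1) (18,13/2) (18,16)]
5. Canonical ring: [(15,1) (16,1) (18,13/2) (18,16) (15,16)]

Clipped polygon: [(15,1) (16,1) (18,13/2) (18,16) (15,16)]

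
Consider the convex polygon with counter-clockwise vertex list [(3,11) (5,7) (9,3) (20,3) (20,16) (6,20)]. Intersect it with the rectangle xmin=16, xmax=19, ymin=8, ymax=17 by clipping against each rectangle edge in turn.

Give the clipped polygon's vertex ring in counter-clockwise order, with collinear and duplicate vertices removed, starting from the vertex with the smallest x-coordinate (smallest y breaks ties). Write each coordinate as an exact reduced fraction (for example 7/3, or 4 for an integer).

Clipped polygon: [(16,8) (19,8) (19,114/7) (33/2,17) (16,17)]

1. After x ≥ 16: [(16,3) (20,3) (20,16) (16,120/7)]
2. After x ≤ 19: [(16,3) (19,3) (19,114/7) (16,120/7)]
3. After y ≥ 8: [(16,8) (19,8) (19,114/7) (16,120/7)]
4. After y ≤ 17: [(16,17) (16,8) (19,8) (19,114/7) (33/2,17)]
5. Canonical ring: [(16,8) (19,8) (19,114/7) (33/2,17) (16,17)]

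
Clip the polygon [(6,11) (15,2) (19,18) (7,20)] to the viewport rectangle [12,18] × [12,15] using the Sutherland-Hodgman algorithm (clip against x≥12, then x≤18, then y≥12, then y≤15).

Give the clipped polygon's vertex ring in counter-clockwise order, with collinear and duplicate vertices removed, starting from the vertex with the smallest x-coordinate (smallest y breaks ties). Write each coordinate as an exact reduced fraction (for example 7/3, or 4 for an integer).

1. After x ≥ 12: [(12,5) (15,2) (19,18) (12,115/6)]
2. After x ≤ 18: [(12,5) (15,2) (18,14) (18,109/6) (12,115/6)]
3. After y ≥ 12: [(12,12) (35/2,12) (18,14) (18,109/6) (12,115/6)]
4. After y ≤ 15: [(12,15) (12,12) (35/2,12) (18,14) (18,15)]
5. Canonical ring: [(12,12) (35/2,12) (18,14) (18,15) (12,15)]

Clipped polygon: [(12,12) (35/2,12) (18,14) (18,15) (12,15)]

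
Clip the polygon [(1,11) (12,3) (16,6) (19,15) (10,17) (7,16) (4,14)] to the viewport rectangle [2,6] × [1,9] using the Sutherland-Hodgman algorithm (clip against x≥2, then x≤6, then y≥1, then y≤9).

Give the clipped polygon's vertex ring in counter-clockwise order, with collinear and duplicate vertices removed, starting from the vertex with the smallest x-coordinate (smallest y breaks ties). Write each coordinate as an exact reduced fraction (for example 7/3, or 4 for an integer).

1. After x ≥ 2: [(2,12) (2,113/11) (12,3) (16,6) (19,15) (10,17) (7,16) (4,14)]
2. After x ≤ 6: [(2,12) (2,113/11) (6,81/11) (6,46/3) (4,14)]
3. After y ≥ 1: [(2,12) (2,113/11) (6,81/11) (6,46/3) (4,14)]
4. After y ≤ 9: [(15/4,9) (6,81/11) (6,9)]
5. Canonical ring: [(15/4,9) (6,81/11) (6,9)]

Clipped polygon: [(15/4,9) (6,81/11) (6,9)]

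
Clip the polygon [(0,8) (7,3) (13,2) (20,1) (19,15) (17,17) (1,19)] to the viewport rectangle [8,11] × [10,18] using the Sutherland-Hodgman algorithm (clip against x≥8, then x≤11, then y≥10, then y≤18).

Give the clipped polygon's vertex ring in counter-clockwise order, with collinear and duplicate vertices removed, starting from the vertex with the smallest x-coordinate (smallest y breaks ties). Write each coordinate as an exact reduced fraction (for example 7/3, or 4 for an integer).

1. After x ≥ 8: [(8,17/6) (13,2) (20,1) (19,15) (17,17) (8,145/8)]
2. After x ≤ 11: [(8,17/6) (11,7/3) (11,71/4) (8,145/8)]
3. After y ≥ 10: [(8,10) (11,10) (11,71/4) (8,145/8)]
4. After y ≤ 18: [(8,18) (8,10) (11,10) (11,71/4) (9,18)]
5. Canonical ring: [(8,10) (11,10) (11,71/4) (9,18) (8,18)]

Clipped polygon: [(8,10) (11,10) (11,71/4) (9,18) (8,18)]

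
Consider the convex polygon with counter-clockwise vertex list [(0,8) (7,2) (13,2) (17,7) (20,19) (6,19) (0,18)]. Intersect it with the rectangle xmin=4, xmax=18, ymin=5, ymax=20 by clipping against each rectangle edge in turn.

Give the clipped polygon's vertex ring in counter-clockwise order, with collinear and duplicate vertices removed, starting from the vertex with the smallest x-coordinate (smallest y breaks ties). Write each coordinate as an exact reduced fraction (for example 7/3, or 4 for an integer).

1. After x ≥ 4: [(4,32/7) (7,2) (13,2) (17,7) (20,19) (6,19) (4,56/3)]
2. After x ≤ 18: [(4,32/7) (7,2) (13,2) (17,7) (18,11) (18,19) (6,19) (4,56/3)]
3. After y ≥ 5: [(4,5) (77/5,5) (17,7) (18,11) (18,19) (6,19) (4,56/3)]
4. After y ≤ 20: [(4,5) (77/5,5) (17,7) (18,11) (18,19) (6,19) (4,56/3)]
5. Canonical ring: [(4,5) (77/5,5) (17,7) (18,11) (18,19) (6,19) (4,56/3)]

Clipped polygon: [(4,5) (77/5,5) (17,7) (18,11) (18,19) (6,19) (4,56/3)]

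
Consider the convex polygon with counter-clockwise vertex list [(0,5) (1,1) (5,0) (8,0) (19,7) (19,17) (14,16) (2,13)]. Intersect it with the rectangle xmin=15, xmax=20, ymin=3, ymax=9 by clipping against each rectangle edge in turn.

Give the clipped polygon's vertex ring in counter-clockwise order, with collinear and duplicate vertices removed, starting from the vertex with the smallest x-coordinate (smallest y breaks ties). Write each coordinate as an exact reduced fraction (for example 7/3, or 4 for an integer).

1. After x ≥ 15: [(15,49/11) (19,7) (19,17) (15,81/5)]
2. After x ≤ 20: [(15,49/11) (19,7) (19,17) (15,81/5)]
3. After y ≥ 3: [(15,49/11) (19,7) (19,17) (15,81/5)]
4. After y ≤ 9: [(15,9) (15,49/11) (19,7) (19,9)]
5. Canonical ring: [(15,49/11) (19,7) (19,9) (15,9)]

Clipped polygon: [(15,49/11) (19,7) (19,9) (15,9)]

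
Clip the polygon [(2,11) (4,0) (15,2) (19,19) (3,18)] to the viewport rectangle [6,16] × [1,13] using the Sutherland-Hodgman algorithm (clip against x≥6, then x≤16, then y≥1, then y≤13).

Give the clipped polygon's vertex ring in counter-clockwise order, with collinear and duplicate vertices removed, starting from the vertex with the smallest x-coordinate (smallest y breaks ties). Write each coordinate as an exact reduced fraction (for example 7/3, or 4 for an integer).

1. After x ≥ 6: [(6,4/11) (15,2) (19,19) (6,291/16)]
2. After x ≤ 16: [(6,4/11) (15,2) (16,25/4) (16,301/16) (6,291/16)]
3. After y ≥ 1: [(6,1) (19/2,1) (15,2) (16,25/4) (16,301/16) (6,291/16)]
4. After y ≤ 13: [(6,13) (6,1) (19/2,1) (15,2) (16,25/4) (16,13)]
5. Canonical ring: [(6,1) (19/2,1) (15,2) (16,25/4) (16,13) (6,13)]

Clipped polygon: [(6,1) (19/2,1) (15,2) (16,25/4) (16,13) (6,13)]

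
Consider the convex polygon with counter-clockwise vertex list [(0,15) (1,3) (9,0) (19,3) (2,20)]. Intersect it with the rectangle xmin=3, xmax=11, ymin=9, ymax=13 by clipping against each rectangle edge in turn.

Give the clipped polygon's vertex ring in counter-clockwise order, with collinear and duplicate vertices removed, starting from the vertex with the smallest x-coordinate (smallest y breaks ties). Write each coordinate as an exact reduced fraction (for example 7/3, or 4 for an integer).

1. After x ≥ 3: [(3,9/4) (9,0) (19,3) (3,19)]
2. After x ≤ 11: [(3,9/4) (9,0) (11,3/5) (11,11) (3,19)]
3. After y ≥ 9: [(3,9) (11,9) (11,11) (3,19)]
4. After y ≤ 13: [(3,13) (3,9) (11,9) (11,11) (9,13)]
5. Canonical ring: [(3,9) (11,9) (11,11) (9,13) (3,13)]

Clipped polygon: [(3,9) (11,9) (11,11) (9,13) (3,13)]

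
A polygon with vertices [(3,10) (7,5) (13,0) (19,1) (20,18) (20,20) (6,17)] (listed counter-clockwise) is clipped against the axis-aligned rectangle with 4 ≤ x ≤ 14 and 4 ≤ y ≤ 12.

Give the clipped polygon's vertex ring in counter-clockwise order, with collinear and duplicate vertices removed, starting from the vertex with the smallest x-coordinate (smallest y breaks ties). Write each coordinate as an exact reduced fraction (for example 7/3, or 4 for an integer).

1. After x ≥ 4: [(4,37/3) (4,35/4) (7,5) (13,0) (19,1) (20,18) (20,20) (6,17)]
2. After x ≤ 14: [(4,37/3) (4,35/4) (7,5) (13,0) (14,1/6) (14,131/7) (6,17)]
3. After y ≥ 4: [(4,37/3) (4,35/4) (7,5) (41/5,4) (14,4) (14,131/7) (6,17)]
4. After y ≤ 12: [(4,12) (4,35/4) (7,5) (41/5,4) (14,4) (14,12)]
5. Canonical ring: [(4,35/4) (7,5) (41/5,4) (14,4) (14,12) (4,12)]

Clipped polygon: [(4,35/4) (7,5) (41/5,4) (14,4) (14,12) (4,12)]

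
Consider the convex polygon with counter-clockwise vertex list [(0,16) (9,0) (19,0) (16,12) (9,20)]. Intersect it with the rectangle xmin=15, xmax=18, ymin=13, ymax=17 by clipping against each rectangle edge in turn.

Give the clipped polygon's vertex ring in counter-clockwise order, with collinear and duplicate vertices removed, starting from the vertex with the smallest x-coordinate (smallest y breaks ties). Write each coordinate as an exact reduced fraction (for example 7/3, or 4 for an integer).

1. After x ≥ 15: [(15,0) (19,0) (16,12) (15,92/7)]
2. After x ≤ 18: [(15,0) (18,0) (18,4) (16,12) (15,92/7)]
3. After y ≥ 13: [(15,13) (121/8,13) (15,92/7)]
4. After y ≤ 17: [(15,13) (121/8,13) (15,92/7)]
5. Canonical ring: [(15,13) (121/8,13) (15,92/7)]

Clipped polygon: [(15,13) (121/8,13) (15,92/7)]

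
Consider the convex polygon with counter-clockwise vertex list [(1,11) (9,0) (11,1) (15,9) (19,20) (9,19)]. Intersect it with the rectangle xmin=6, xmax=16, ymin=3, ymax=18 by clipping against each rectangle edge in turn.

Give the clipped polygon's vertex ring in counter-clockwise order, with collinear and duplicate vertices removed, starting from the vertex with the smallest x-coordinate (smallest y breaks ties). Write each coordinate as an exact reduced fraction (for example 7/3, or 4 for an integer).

1. After x ≥ 6: [(6,16) (6,33/8) (9,0) (11,1) (15,9) (19,20) (9,19)]
2. After x ≤ 16: [(6,16) (6,33/8) (9,0) (11,1) (15,9) (16,47/4) (16,197/10) (9,19)]
3. After y ≥ 3: [(6,16) (6,33/8) (75/11,3) (12,3) (15,9) (16,47/4) (16,197/10) (9,19)]
4. After y ≤ 18: [(8,18) (6,16) (6,33/8) (75/11,3) (12,3) (15,9) (16,47/4) (16,18)]
5. Canonical ring: [(6,33/8) (75/11,3) (12,3) (15,9) (16,47/4) (16,18) (8,18) (6,16)]

Clipped polygon: [(6,33/8) (75/11,3) (12,3) (15,9) (16,47/4) (16,18) (8,18) (6,16)]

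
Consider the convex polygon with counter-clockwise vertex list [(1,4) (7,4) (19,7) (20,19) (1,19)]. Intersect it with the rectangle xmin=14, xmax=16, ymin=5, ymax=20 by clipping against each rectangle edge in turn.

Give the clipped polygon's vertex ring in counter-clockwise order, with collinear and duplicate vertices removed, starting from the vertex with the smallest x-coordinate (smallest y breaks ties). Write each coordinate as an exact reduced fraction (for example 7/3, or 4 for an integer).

Clipped polygon: [(14,23/4) (16,25/4) (16,19) (14,19)]

1. After x ≥ 14: [(14,23/4) (19,7) (20,19) (14,19)]
2. After x ≤ 16: [(14,23/4) (16,25/4) (16,19) (14,19)]
3. After y ≥ 5: [(14,23/4) (16,25/4) (16,19) (14,19)]
4. After y ≤ 20: [(14,23/4) (16,25/4) (16,19) (14,19)]
5. Canonical ring: [(14,23/4) (16,25/4) (16,19) (14,19)]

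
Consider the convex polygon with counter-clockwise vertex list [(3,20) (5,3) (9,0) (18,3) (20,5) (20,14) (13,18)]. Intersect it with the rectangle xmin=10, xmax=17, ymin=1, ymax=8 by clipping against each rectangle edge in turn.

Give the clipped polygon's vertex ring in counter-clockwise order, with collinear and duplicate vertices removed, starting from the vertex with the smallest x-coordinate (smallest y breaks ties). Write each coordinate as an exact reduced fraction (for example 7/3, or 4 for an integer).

Clipped polygon: [(10,1) (12,1) (17,8/3) (17,8) (10,8)]

1. After x ≥ 10: [(10,93/5) (10,1/3) (18,3) (20,5) (20,14) (13,18)]
2. After x ≤ 17: [(10,93/5) (10,1/3) (17,8/3) (17,110/7) (13,18)]
3. After y ≥ 1: [(10,93/5) (10,1) (12,1) (17,8/3) (17,110/7) (13,18)]
4. After y ≤ 8: [(10,8) (10,1) (12,1) (17,8/3) (17,8)]
5. Canonical ring: [(10,1) (12,1) (17,8/3) (17,8) (10,8)]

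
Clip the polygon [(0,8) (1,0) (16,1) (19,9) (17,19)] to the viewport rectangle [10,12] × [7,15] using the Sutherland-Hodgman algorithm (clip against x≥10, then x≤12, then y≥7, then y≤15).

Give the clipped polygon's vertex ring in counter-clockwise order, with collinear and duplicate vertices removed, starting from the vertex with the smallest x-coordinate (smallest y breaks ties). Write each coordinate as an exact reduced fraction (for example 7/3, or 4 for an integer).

Clipped polygon: [(10,7) (12,7) (12,15) (119/11,15) (10,246/17)]

1. After x ≥ 10: [(10,246/17) (10,3/5) (16,1) (19,9) (17,19)]
2. After x ≤ 12: [(12,268/17) (10,246/17) (10,3/5) (12,11/15)]
3. After y ≥ 7: [(12,7) (12,268/17) (10,246/17) (10,7)]
4. After y ≤ 15: [(12,7) (12,15) (119/11,15) (10,246/17) (10,7)]
5. Canonical ring: [(10,7) (12,7) (12,15) (119/11,15) (10,246/17)]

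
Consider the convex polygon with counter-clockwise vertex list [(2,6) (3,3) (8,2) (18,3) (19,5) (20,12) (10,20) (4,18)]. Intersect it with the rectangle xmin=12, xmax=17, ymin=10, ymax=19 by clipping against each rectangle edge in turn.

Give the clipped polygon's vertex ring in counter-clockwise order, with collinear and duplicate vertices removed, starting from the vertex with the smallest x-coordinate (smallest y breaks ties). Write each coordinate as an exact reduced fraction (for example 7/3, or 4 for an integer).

1. After x ≥ 12: [(12,12/5) (18,3) (19,5) (20,12) (12,92/5)]
2. After x ≤ 17: [(12,12/5) (17,29/10) (17,72/5) (12,92/5)]
3. After y ≥ 10: [(12,10) (17,10) (17,72/5) (12,92/5)]
4. After y ≤ 19: [(12,10) (17,10) (17,72/5) (12,92/5)]
5. Canonical ring: [(12,10) (17,10) (17,72/5) (12,92/5)]

Clipped polygon: [(12,10) (17,10) (17,72/5) (12,92/5)]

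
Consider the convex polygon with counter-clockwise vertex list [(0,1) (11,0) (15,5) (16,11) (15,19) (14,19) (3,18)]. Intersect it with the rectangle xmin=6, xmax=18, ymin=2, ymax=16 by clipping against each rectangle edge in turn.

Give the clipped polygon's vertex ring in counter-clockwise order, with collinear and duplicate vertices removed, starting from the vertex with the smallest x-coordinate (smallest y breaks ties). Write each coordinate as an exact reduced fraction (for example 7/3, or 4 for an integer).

Clipped polygon: [(6,2) (63/5,2) (15,5) (16,11) (123/8,16) (6,16)]

1. After x ≥ 6: [(6,5/11) (11,0) (15,5) (16,11) (15,19) (14,19) (6,201/11)]
2. After x ≤ 18: [(6,5/11) (11,0) (15,5) (16,11) (15,19) (14,19) (6,201/11)]
3. After y ≥ 2: [(6,2) (63/5,2) (15,5) (16,11) (15,19) (14,19) (6,201/11)]
4. After y ≤ 16: [(6,16) (6,2) (63/5,2) (15,5) (16,11) (123/8,16)]
5. Canonical ring: [(6,2) (63/5,2) (15,5) (16,11) (123/8,16) (6,16)]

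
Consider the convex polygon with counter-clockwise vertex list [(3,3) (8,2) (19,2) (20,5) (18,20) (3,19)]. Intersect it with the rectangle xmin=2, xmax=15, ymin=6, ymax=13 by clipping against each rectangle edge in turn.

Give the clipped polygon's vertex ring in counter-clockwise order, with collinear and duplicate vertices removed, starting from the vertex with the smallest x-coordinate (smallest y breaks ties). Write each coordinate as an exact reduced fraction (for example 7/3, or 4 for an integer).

Clipped polygon: [(3,6) (15,6) (15,13) (3,13)]

1. After x ≥ 2: [(3,3) (8,2) (19,2) (20,5) (18,20) (3,19)]
2. After x ≤ 15: [(3,3) (8,2) (15,2) (15,99/5) (3,19)]
3. After y ≥ 6: [(3,6) (15,6) (15,99/5) (3,19)]
4. After y ≤ 13: [(3,13) (3,6) (15,6) (15,13)]
5. Canonical ring: [(3,6) (15,6) (15,13) (3,13)]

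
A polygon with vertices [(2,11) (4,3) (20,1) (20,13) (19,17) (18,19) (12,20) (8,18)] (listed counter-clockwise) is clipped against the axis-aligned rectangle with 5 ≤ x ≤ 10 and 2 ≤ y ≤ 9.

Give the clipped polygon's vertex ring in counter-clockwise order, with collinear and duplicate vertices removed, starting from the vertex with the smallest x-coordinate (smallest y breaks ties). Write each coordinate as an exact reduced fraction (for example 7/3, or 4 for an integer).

Clipped polygon: [(5,23/8) (10,9/4) (10,9) (5,9)]

1. After x ≥ 5: [(5,29/2) (5,23/8) (20,1) (20,13) (19,17) (18,19) (12,20) (8,18)]
2. After x ≤ 10: [(5,29/2) (5,23/8) (10,9/4) (10,19) (8,18)]
3. After y ≥ 2: [(5,29/2) (5,23/8) (10,9/4) (10,19) (8,18)]
4. After y ≤ 9: [(5,9) (5,23/8) (10,9/4) (10,9)]
5. Canonical ring: [(5,23/8) (10,9/4) (10,9) (5,9)]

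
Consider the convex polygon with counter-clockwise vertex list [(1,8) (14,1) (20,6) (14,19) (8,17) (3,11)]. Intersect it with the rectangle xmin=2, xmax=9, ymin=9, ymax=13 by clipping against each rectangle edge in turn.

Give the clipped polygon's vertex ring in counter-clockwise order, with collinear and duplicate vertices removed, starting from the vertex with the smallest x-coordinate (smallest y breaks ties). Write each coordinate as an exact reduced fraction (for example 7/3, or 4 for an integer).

Clipped polygon: [(2,9) (9,9) (9,13) (14/3,13) (3,11) (2,19/2)]

1. After x ≥ 2: [(2,19/2) (2,97/13) (14,1) (20,6) (14,19) (8,17) (3,11)]
2. After x ≤ 9: [(2,19/2) (2,97/13) (9,48/13) (9,52/3) (8,17) (3,11)]
3. After y ≥ 9: [(2,19/2) (2,9) (9,9) (9,52/3) (8,17) (3,11)]
4. After y ≤ 13: [(2,19/2) (2,9) (9,9) (9,13) (14/3,13) (3,11)]
5. Canonical ring: [(2,9) (9,9) (9,13) (14/3,13) (3,11) (2,19/2)]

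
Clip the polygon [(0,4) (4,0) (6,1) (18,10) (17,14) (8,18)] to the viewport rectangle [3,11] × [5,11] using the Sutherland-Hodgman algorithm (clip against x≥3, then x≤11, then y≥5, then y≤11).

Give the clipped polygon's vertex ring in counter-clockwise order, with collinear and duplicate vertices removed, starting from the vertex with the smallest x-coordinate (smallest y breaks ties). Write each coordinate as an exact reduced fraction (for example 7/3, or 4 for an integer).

1. After x ≥ 3: [(3,37/4) (3,1) (4,0) (6,1) (18,10) (17,14) (8,18)]
2. After x ≤ 11: [(3,37/4) (3,1) (4,0) (6,1) (11,19/4) (11,50/3) (8,18)]
3. After y ≥ 5: [(3,37/4) (3,5) (11,5) (11,50/3) (8,18)]
4. After y ≤ 11: [(4,11) (3,37/4) (3,5) (11,5) (11,11)]
5. Canonical ring: [(3,5) (11,5) (11,11) (4,11) (3,37/4)]

Clipped polygon: [(3,5) (11,5) (11,11) (4,11) (3,37/4)]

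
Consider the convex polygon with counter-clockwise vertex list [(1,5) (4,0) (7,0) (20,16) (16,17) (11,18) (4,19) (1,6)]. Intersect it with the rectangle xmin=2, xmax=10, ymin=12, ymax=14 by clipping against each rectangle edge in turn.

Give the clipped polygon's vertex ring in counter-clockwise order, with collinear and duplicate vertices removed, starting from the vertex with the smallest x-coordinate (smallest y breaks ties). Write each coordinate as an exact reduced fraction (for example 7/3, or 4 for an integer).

Clipped polygon: [(31/13,12) (10,12) (10,14) (37/13,14)]

1. After x ≥ 2: [(2,10/3) (4,0) (7,0) (20,16) (16,17) (11,18) (4,19) (2,31/3)]
2. After x ≤ 10: [(2,10/3) (4,0) (7,0) (10,48/13) (10,127/7) (4,19) (2,31/3)]
3. After y ≥ 12: [(10,12) (10,127/7) (4,19) (31/13,12)]
4. After y ≤ 14: [(10,12) (10,14) (37/13,14) (31/13,12)]
5. Canonical ring: [(31/13,12) (10,12) (10,14) (37/13,14)]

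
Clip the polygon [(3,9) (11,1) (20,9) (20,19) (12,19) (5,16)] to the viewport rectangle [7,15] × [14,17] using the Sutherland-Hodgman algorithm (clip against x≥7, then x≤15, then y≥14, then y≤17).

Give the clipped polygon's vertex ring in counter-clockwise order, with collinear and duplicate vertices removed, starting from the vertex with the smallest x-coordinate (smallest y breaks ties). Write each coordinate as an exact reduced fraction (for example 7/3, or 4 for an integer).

Clipped polygon: [(7,14) (15,14) (15,17) (22/3,17) (7,118/7)]

1. After x ≥ 7: [(7,5) (11,1) (20,9) (20,19) (12,19) (7,118/7)]
2. After x ≤ 15: [(7,5) (11,1) (15,41/9) (15,19) (12,19) (7,118/7)]
3. After y ≥ 14: [(7,14) (15,14) (15,19) (12,19) (7,118/7)]
4. After y ≤ 17: [(7,14) (15,14) (15,17) (22/3,17) (7,118/7)]
5. Canonical ring: [(7,14) (15,14) (15,17) (22/3,17) (7,118/7)]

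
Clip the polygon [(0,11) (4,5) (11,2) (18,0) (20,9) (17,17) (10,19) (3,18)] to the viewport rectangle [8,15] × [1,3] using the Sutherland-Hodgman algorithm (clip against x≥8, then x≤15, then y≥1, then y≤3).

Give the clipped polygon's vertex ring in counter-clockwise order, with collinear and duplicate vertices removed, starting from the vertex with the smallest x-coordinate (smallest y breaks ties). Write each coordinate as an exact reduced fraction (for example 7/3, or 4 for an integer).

Clipped polygon: [(26/3,3) (11,2) (29/2,1) (15,1) (15,3)]

1. After x ≥ 8: [(8,23/7) (11,2) (18,0) (20,9) (17,17) (10,19) (8,131/7)]
2. After x ≤ 15: [(8,23/7) (11,2) (15,6/7) (15,123/7) (10,19) (8,131/7)]
3. After y ≥ 1: [(8,23/7) (11,2) (29/2,1) (15,1) (15,123/7) (10,19) (8,131/7)]
4. After y ≤ 3: [(26/3,3) (11,2) (29/2,1) (15,1) (15,3)]
5. Canonical ring: [(26/3,3) (11,2) (29/2,1) (15,1) (15,3)]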